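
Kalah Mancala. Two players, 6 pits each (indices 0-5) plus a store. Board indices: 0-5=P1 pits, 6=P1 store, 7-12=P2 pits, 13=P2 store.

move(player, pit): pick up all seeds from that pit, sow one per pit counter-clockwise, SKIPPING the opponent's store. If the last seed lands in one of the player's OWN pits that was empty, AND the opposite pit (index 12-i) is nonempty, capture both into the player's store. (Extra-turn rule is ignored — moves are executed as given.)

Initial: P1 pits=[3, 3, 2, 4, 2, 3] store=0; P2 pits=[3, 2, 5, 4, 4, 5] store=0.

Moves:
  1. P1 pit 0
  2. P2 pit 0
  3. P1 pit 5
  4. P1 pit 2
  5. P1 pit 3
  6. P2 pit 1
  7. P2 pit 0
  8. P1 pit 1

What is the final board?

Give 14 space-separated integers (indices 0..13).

Move 1: P1 pit0 -> P1=[0,4,3,5,2,3](0) P2=[3,2,5,4,4,5](0)
Move 2: P2 pit0 -> P1=[0,4,3,5,2,3](0) P2=[0,3,6,5,4,5](0)
Move 3: P1 pit5 -> P1=[0,4,3,5,2,0](1) P2=[1,4,6,5,4,5](0)
Move 4: P1 pit2 -> P1=[0,4,0,6,3,0](3) P2=[0,4,6,5,4,5](0)
Move 5: P1 pit3 -> P1=[0,4,0,0,4,1](4) P2=[1,5,7,5,4,5](0)
Move 6: P2 pit1 -> P1=[0,4,0,0,4,1](4) P2=[1,0,8,6,5,6](1)
Move 7: P2 pit0 -> P1=[0,4,0,0,0,1](4) P2=[0,0,8,6,5,6](6)
Move 8: P1 pit1 -> P1=[0,0,1,1,1,2](4) P2=[0,0,8,6,5,6](6)

Answer: 0 0 1 1 1 2 4 0 0 8 6 5 6 6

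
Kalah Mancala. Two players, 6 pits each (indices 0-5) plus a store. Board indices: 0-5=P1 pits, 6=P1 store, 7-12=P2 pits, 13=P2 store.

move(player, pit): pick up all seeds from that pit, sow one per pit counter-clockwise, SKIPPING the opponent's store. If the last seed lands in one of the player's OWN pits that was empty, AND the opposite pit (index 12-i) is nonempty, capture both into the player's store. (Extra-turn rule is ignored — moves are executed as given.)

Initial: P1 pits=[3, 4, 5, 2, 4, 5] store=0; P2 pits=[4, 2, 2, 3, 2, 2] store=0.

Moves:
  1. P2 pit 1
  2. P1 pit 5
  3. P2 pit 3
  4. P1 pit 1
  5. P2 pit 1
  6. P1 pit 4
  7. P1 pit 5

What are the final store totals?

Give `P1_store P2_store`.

Move 1: P2 pit1 -> P1=[3,4,5,2,4,5](0) P2=[4,0,3,4,2,2](0)
Move 2: P1 pit5 -> P1=[3,4,5,2,4,0](1) P2=[5,1,4,5,2,2](0)
Move 3: P2 pit3 -> P1=[4,5,5,2,4,0](1) P2=[5,1,4,0,3,3](1)
Move 4: P1 pit1 -> P1=[4,0,6,3,5,1](2) P2=[5,1,4,0,3,3](1)
Move 5: P2 pit1 -> P1=[4,0,6,3,5,1](2) P2=[5,0,5,0,3,3](1)
Move 6: P1 pit4 -> P1=[4,0,6,3,0,2](3) P2=[6,1,6,0,3,3](1)
Move 7: P1 pit5 -> P1=[4,0,6,3,0,0](4) P2=[7,1,6,0,3,3](1)

Answer: 4 1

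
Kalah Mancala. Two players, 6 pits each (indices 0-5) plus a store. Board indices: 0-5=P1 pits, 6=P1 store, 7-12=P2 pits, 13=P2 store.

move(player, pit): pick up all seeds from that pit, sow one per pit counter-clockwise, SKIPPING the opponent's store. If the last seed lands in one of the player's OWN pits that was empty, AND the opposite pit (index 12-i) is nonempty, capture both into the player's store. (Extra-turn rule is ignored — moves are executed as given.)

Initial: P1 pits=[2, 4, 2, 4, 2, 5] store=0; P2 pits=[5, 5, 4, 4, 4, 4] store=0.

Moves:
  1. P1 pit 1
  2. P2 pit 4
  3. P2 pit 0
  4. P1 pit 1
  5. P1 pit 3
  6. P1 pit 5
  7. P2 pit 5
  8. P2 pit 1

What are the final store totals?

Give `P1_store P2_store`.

Move 1: P1 pit1 -> P1=[2,0,3,5,3,6](0) P2=[5,5,4,4,4,4](0)
Move 2: P2 pit4 -> P1=[3,1,3,5,3,6](0) P2=[5,5,4,4,0,5](1)
Move 3: P2 pit0 -> P1=[3,1,3,5,3,6](0) P2=[0,6,5,5,1,6](1)
Move 4: P1 pit1 -> P1=[3,0,4,5,3,6](0) P2=[0,6,5,5,1,6](1)
Move 5: P1 pit3 -> P1=[3,0,4,0,4,7](1) P2=[1,7,5,5,1,6](1)
Move 6: P1 pit5 -> P1=[3,0,4,0,4,0](2) P2=[2,8,6,6,2,7](1)
Move 7: P2 pit5 -> P1=[4,1,5,1,5,1](2) P2=[2,8,6,6,2,0](2)
Move 8: P2 pit1 -> P1=[5,2,6,1,5,1](2) P2=[2,0,7,7,3,1](3)

Answer: 2 3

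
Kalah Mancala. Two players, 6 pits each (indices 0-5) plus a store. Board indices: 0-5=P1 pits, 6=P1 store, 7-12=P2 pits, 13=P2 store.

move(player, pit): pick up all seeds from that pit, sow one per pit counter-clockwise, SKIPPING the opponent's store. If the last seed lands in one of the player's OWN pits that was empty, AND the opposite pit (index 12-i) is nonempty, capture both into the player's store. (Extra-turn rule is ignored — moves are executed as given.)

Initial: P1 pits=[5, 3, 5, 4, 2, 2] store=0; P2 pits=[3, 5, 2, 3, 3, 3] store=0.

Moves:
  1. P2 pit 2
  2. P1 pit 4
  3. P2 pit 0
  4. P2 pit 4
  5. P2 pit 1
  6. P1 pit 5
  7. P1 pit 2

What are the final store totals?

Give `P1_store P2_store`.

Answer: 3 2

Derivation:
Move 1: P2 pit2 -> P1=[5,3,5,4,2,2](0) P2=[3,5,0,4,4,3](0)
Move 2: P1 pit4 -> P1=[5,3,5,4,0,3](1) P2=[3,5,0,4,4,3](0)
Move 3: P2 pit0 -> P1=[5,3,5,4,0,3](1) P2=[0,6,1,5,4,3](0)
Move 4: P2 pit4 -> P1=[6,4,5,4,0,3](1) P2=[0,6,1,5,0,4](1)
Move 5: P2 pit1 -> P1=[7,4,5,4,0,3](1) P2=[0,0,2,6,1,5](2)
Move 6: P1 pit5 -> P1=[7,4,5,4,0,0](2) P2=[1,1,2,6,1,5](2)
Move 7: P1 pit2 -> P1=[7,4,0,5,1,1](3) P2=[2,1,2,6,1,5](2)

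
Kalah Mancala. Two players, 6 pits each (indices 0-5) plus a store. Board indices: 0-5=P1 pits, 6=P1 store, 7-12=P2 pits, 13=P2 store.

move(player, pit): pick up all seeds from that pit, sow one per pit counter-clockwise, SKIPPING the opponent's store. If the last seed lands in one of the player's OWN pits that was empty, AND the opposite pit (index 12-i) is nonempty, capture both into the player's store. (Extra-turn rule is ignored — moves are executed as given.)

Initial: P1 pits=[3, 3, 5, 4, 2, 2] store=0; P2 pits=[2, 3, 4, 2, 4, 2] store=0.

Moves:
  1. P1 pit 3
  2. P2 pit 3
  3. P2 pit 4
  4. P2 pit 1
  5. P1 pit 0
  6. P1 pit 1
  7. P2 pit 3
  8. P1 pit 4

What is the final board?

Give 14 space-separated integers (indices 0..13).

Move 1: P1 pit3 -> P1=[3,3,5,0,3,3](1) P2=[3,3,4,2,4,2](0)
Move 2: P2 pit3 -> P1=[3,3,5,0,3,3](1) P2=[3,3,4,0,5,3](0)
Move 3: P2 pit4 -> P1=[4,4,6,0,3,3](1) P2=[3,3,4,0,0,4](1)
Move 4: P2 pit1 -> P1=[4,0,6,0,3,3](1) P2=[3,0,5,1,0,4](6)
Move 5: P1 pit0 -> P1=[0,1,7,1,4,3](1) P2=[3,0,5,1,0,4](6)
Move 6: P1 pit1 -> P1=[0,0,8,1,4,3](1) P2=[3,0,5,1,0,4](6)
Move 7: P2 pit3 -> P1=[0,0,8,1,4,3](1) P2=[3,0,5,0,1,4](6)
Move 8: P1 pit4 -> P1=[0,0,8,1,0,4](2) P2=[4,1,5,0,1,4](6)

Answer: 0 0 8 1 0 4 2 4 1 5 0 1 4 6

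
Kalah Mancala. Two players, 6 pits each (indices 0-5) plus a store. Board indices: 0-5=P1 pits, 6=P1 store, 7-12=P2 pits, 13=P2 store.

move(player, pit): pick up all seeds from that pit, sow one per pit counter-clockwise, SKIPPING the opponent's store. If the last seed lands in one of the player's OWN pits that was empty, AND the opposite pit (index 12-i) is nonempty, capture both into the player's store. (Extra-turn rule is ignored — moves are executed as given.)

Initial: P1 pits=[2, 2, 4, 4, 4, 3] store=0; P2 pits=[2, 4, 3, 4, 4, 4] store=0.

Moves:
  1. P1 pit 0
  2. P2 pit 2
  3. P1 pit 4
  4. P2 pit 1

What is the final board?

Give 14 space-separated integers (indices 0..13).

Move 1: P1 pit0 -> P1=[0,3,5,4,4,3](0) P2=[2,4,3,4,4,4](0)
Move 2: P2 pit2 -> P1=[0,3,5,4,4,3](0) P2=[2,4,0,5,5,5](0)
Move 3: P1 pit4 -> P1=[0,3,5,4,0,4](1) P2=[3,5,0,5,5,5](0)
Move 4: P2 pit1 -> P1=[0,3,5,4,0,4](1) P2=[3,0,1,6,6,6](1)

Answer: 0 3 5 4 0 4 1 3 0 1 6 6 6 1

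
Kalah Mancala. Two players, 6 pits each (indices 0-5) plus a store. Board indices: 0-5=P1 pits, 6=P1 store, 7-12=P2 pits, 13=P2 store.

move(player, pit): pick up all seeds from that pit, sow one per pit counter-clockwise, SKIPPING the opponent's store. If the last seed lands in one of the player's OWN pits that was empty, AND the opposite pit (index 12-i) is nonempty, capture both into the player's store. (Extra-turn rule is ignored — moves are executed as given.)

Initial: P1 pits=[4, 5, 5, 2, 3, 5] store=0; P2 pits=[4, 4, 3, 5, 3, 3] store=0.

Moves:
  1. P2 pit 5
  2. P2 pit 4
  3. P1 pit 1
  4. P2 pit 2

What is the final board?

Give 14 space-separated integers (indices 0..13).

Move 1: P2 pit5 -> P1=[5,6,5,2,3,5](0) P2=[4,4,3,5,3,0](1)
Move 2: P2 pit4 -> P1=[6,6,5,2,3,5](0) P2=[4,4,3,5,0,1](2)
Move 3: P1 pit1 -> P1=[6,0,6,3,4,6](1) P2=[5,4,3,5,0,1](2)
Move 4: P2 pit2 -> P1=[6,0,6,3,4,6](1) P2=[5,4,0,6,1,2](2)

Answer: 6 0 6 3 4 6 1 5 4 0 6 1 2 2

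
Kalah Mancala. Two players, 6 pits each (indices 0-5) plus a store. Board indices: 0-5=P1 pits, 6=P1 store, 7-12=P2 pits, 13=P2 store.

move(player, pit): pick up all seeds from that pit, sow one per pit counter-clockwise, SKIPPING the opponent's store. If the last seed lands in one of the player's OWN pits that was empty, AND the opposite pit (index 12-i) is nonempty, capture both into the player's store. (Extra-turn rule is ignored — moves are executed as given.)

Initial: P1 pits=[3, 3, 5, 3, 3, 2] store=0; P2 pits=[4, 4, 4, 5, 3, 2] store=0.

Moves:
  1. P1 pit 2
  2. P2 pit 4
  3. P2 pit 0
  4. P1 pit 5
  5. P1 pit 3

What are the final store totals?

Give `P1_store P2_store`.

Answer: 3 1

Derivation:
Move 1: P1 pit2 -> P1=[3,3,0,4,4,3](1) P2=[5,4,4,5,3,2](0)
Move 2: P2 pit4 -> P1=[4,3,0,4,4,3](1) P2=[5,4,4,5,0,3](1)
Move 3: P2 pit0 -> P1=[4,3,0,4,4,3](1) P2=[0,5,5,6,1,4](1)
Move 4: P1 pit5 -> P1=[4,3,0,4,4,0](2) P2=[1,6,5,6,1,4](1)
Move 5: P1 pit3 -> P1=[4,3,0,0,5,1](3) P2=[2,6,5,6,1,4](1)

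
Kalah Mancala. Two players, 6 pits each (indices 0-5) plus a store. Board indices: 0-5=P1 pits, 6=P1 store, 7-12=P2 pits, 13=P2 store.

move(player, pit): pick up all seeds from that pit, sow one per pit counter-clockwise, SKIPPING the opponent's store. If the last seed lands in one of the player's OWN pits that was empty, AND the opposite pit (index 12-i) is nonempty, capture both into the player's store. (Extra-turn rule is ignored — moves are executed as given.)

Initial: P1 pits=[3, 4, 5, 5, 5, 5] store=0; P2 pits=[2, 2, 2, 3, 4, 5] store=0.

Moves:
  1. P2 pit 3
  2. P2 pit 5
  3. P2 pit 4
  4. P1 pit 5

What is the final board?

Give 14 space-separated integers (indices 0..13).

Answer: 5 6 7 6 6 0 1 3 3 3 1 0 1 3

Derivation:
Move 1: P2 pit3 -> P1=[3,4,5,5,5,5](0) P2=[2,2,2,0,5,6](1)
Move 2: P2 pit5 -> P1=[4,5,6,6,6,5](0) P2=[2,2,2,0,5,0](2)
Move 3: P2 pit4 -> P1=[5,6,7,6,6,5](0) P2=[2,2,2,0,0,1](3)
Move 4: P1 pit5 -> P1=[5,6,7,6,6,0](1) P2=[3,3,3,1,0,1](3)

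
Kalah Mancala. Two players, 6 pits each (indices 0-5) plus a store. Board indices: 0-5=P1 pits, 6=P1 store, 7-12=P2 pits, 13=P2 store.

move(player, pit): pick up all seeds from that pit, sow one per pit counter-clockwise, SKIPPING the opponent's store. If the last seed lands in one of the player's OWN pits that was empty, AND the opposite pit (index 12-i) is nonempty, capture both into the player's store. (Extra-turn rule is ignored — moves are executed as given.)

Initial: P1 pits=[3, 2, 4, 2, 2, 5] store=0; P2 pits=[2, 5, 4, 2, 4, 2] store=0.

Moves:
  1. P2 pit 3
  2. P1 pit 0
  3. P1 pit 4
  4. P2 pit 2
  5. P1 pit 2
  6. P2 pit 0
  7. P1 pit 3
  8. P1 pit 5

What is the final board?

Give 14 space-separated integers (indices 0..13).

Answer: 0 3 0 0 2 0 10 2 7 2 3 7 0 1

Derivation:
Move 1: P2 pit3 -> P1=[3,2,4,2,2,5](0) P2=[2,5,4,0,5,3](0)
Move 2: P1 pit0 -> P1=[0,3,5,3,2,5](0) P2=[2,5,4,0,5,3](0)
Move 3: P1 pit4 -> P1=[0,3,5,3,0,6](1) P2=[2,5,4,0,5,3](0)
Move 4: P2 pit2 -> P1=[0,3,5,3,0,6](1) P2=[2,5,0,1,6,4](1)
Move 5: P1 pit2 -> P1=[0,3,0,4,1,7](2) P2=[3,5,0,1,6,4](1)
Move 6: P2 pit0 -> P1=[0,3,0,4,1,7](2) P2=[0,6,1,2,6,4](1)
Move 7: P1 pit3 -> P1=[0,3,0,0,2,8](3) P2=[1,6,1,2,6,4](1)
Move 8: P1 pit5 -> P1=[0,3,0,0,2,0](10) P2=[2,7,2,3,7,0](1)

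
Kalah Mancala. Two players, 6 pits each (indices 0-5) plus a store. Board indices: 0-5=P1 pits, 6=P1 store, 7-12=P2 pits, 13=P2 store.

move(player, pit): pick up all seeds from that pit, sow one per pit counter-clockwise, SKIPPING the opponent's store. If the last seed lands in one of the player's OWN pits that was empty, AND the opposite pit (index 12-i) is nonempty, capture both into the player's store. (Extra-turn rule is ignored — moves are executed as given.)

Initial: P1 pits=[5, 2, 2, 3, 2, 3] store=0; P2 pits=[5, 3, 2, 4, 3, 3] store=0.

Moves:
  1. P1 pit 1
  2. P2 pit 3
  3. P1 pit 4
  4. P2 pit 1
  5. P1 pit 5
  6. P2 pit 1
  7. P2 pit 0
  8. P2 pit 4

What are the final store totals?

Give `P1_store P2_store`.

Move 1: P1 pit1 -> P1=[5,0,3,4,2,3](0) P2=[5,3,2,4,3,3](0)
Move 2: P2 pit3 -> P1=[6,0,3,4,2,3](0) P2=[5,3,2,0,4,4](1)
Move 3: P1 pit4 -> P1=[6,0,3,4,0,4](1) P2=[5,3,2,0,4,4](1)
Move 4: P2 pit1 -> P1=[6,0,3,4,0,4](1) P2=[5,0,3,1,5,4](1)
Move 5: P1 pit5 -> P1=[6,0,3,4,0,0](2) P2=[6,1,4,1,5,4](1)
Move 6: P2 pit1 -> P1=[6,0,3,4,0,0](2) P2=[6,0,5,1,5,4](1)
Move 7: P2 pit0 -> P1=[6,0,3,4,0,0](2) P2=[0,1,6,2,6,5](2)
Move 8: P2 pit4 -> P1=[7,1,4,5,0,0](2) P2=[0,1,6,2,0,6](3)

Answer: 2 3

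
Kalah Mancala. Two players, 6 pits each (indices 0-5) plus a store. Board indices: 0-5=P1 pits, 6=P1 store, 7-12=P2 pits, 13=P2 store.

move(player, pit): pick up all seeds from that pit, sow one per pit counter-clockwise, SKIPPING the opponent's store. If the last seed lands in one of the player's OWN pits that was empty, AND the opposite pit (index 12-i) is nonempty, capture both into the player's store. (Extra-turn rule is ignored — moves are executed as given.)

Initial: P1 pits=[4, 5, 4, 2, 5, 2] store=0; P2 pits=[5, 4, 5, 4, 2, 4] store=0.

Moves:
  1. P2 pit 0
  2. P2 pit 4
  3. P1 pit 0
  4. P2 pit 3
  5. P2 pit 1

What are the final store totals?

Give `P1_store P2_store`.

Move 1: P2 pit0 -> P1=[4,5,4,2,5,2](0) P2=[0,5,6,5,3,5](0)
Move 2: P2 pit4 -> P1=[5,5,4,2,5,2](0) P2=[0,5,6,5,0,6](1)
Move 3: P1 pit0 -> P1=[0,6,5,3,6,3](0) P2=[0,5,6,5,0,6](1)
Move 4: P2 pit3 -> P1=[1,7,5,3,6,3](0) P2=[0,5,6,0,1,7](2)
Move 5: P2 pit1 -> P1=[1,7,5,3,6,3](0) P2=[0,0,7,1,2,8](3)

Answer: 0 3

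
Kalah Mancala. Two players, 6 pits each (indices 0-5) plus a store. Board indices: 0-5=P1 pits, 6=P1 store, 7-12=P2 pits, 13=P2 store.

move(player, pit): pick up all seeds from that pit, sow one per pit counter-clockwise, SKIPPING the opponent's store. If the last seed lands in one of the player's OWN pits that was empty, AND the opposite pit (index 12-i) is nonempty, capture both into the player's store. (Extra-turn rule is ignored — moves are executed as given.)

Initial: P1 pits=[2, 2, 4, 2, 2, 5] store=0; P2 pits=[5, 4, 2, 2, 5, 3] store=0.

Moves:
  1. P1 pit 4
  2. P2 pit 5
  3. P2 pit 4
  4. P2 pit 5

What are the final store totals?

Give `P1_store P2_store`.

Move 1: P1 pit4 -> P1=[2,2,4,2,0,6](1) P2=[5,4,2,2,5,3](0)
Move 2: P2 pit5 -> P1=[3,3,4,2,0,6](1) P2=[5,4,2,2,5,0](1)
Move 3: P2 pit4 -> P1=[4,4,5,2,0,6](1) P2=[5,4,2,2,0,1](2)
Move 4: P2 pit5 -> P1=[4,4,5,2,0,6](1) P2=[5,4,2,2,0,0](3)

Answer: 1 3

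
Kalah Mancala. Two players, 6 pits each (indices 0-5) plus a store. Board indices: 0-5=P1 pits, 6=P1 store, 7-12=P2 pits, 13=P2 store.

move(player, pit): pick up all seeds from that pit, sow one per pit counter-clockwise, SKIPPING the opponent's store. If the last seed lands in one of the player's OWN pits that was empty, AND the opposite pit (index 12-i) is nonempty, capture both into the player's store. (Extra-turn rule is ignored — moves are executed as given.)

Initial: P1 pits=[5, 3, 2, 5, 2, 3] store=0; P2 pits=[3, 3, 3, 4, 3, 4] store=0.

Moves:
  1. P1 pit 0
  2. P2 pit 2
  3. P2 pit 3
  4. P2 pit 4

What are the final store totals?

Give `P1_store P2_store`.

Move 1: P1 pit0 -> P1=[0,4,3,6,3,4](0) P2=[3,3,3,4,3,4](0)
Move 2: P2 pit2 -> P1=[0,4,3,6,3,4](0) P2=[3,3,0,5,4,5](0)
Move 3: P2 pit3 -> P1=[1,5,3,6,3,4](0) P2=[3,3,0,0,5,6](1)
Move 4: P2 pit4 -> P1=[2,6,4,6,3,4](0) P2=[3,3,0,0,0,7](2)

Answer: 0 2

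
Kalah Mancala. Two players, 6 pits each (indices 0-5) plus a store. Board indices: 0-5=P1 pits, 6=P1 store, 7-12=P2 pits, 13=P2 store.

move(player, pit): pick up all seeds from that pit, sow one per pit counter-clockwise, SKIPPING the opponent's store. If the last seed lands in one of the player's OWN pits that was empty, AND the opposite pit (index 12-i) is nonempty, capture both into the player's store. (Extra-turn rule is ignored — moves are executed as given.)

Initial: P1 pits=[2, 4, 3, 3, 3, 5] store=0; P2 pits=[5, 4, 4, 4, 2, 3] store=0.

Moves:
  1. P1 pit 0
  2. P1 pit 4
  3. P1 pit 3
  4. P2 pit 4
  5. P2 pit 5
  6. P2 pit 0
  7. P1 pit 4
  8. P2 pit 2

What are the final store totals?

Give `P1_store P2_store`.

Answer: 2 4

Derivation:
Move 1: P1 pit0 -> P1=[0,5,4,3,3,5](0) P2=[5,4,4,4,2,3](0)
Move 2: P1 pit4 -> P1=[0,5,4,3,0,6](1) P2=[6,4,4,4,2,3](0)
Move 3: P1 pit3 -> P1=[0,5,4,0,1,7](2) P2=[6,4,4,4,2,3](0)
Move 4: P2 pit4 -> P1=[0,5,4,0,1,7](2) P2=[6,4,4,4,0,4](1)
Move 5: P2 pit5 -> P1=[1,6,5,0,1,7](2) P2=[6,4,4,4,0,0](2)
Move 6: P2 pit0 -> P1=[1,6,5,0,1,7](2) P2=[0,5,5,5,1,1](3)
Move 7: P1 pit4 -> P1=[1,6,5,0,0,8](2) P2=[0,5,5,5,1,1](3)
Move 8: P2 pit2 -> P1=[2,6,5,0,0,8](2) P2=[0,5,0,6,2,2](4)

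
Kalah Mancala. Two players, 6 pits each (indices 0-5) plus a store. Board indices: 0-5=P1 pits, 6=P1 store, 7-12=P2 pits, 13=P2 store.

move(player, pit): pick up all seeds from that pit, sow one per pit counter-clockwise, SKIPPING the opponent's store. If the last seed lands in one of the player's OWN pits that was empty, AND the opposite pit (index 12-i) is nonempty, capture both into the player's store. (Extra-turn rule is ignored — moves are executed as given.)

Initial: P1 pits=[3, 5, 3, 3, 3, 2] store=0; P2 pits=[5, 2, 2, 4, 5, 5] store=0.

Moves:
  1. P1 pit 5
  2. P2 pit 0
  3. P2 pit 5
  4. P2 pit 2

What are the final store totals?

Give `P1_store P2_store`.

Answer: 1 7

Derivation:
Move 1: P1 pit5 -> P1=[3,5,3,3,3,0](1) P2=[6,2,2,4,5,5](0)
Move 2: P2 pit0 -> P1=[3,5,3,3,3,0](1) P2=[0,3,3,5,6,6](1)
Move 3: P2 pit5 -> P1=[4,6,4,4,4,0](1) P2=[0,3,3,5,6,0](2)
Move 4: P2 pit2 -> P1=[0,6,4,4,4,0](1) P2=[0,3,0,6,7,0](7)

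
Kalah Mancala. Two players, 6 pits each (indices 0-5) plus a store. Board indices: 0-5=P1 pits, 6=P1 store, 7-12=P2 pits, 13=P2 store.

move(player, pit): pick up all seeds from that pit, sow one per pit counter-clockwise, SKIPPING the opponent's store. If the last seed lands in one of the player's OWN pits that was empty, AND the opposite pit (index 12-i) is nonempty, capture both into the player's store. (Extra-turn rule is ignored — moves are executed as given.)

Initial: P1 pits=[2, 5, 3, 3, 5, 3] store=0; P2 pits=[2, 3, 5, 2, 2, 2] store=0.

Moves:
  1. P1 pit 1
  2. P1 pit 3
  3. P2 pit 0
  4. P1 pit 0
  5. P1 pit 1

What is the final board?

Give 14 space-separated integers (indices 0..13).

Answer: 0 0 6 0 7 5 2 0 4 6 3 2 2 0

Derivation:
Move 1: P1 pit1 -> P1=[2,0,4,4,6,4](1) P2=[2,3,5,2,2,2](0)
Move 2: P1 pit3 -> P1=[2,0,4,0,7,5](2) P2=[3,3,5,2,2,2](0)
Move 3: P2 pit0 -> P1=[2,0,4,0,7,5](2) P2=[0,4,6,3,2,2](0)
Move 4: P1 pit0 -> P1=[0,1,5,0,7,5](2) P2=[0,4,6,3,2,2](0)
Move 5: P1 pit1 -> P1=[0,0,6,0,7,5](2) P2=[0,4,6,3,2,2](0)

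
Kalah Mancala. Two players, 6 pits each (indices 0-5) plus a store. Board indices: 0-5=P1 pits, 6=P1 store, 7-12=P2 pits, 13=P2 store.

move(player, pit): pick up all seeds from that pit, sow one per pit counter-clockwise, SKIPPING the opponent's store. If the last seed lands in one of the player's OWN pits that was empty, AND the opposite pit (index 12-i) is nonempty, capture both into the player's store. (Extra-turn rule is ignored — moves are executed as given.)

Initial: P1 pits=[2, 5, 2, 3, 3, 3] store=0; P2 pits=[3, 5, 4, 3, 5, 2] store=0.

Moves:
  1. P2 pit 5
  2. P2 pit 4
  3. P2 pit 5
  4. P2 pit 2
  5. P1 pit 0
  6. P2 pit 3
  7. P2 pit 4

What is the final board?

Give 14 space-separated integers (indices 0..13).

Answer: 1 7 4 4 4 3 0 3 5 0 0 0 3 6

Derivation:
Move 1: P2 pit5 -> P1=[3,5,2,3,3,3](0) P2=[3,5,4,3,5,0](1)
Move 2: P2 pit4 -> P1=[4,6,3,3,3,3](0) P2=[3,5,4,3,0,1](2)
Move 3: P2 pit5 -> P1=[4,6,3,3,3,3](0) P2=[3,5,4,3,0,0](3)
Move 4: P2 pit2 -> P1=[4,6,3,3,3,3](0) P2=[3,5,0,4,1,1](4)
Move 5: P1 pit0 -> P1=[0,7,4,4,4,3](0) P2=[3,5,0,4,1,1](4)
Move 6: P2 pit3 -> P1=[1,7,4,4,4,3](0) P2=[3,5,0,0,2,2](5)
Move 7: P2 pit4 -> P1=[1,7,4,4,4,3](0) P2=[3,5,0,0,0,3](6)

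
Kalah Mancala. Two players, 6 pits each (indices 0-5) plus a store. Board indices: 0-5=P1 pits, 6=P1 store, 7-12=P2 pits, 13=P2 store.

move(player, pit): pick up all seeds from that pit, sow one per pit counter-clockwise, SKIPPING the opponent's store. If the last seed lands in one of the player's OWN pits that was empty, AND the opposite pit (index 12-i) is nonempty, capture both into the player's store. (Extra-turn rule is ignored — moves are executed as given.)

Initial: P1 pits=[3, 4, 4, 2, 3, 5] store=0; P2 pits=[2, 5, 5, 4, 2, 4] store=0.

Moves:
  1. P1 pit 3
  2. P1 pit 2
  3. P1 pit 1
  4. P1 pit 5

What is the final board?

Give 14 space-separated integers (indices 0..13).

Move 1: P1 pit3 -> P1=[3,4,4,0,4,6](0) P2=[2,5,5,4,2,4](0)
Move 2: P1 pit2 -> P1=[3,4,0,1,5,7](1) P2=[2,5,5,4,2,4](0)
Move 3: P1 pit1 -> P1=[3,0,1,2,6,8](1) P2=[2,5,5,4,2,4](0)
Move 4: P1 pit5 -> P1=[4,0,1,2,6,0](2) P2=[3,6,6,5,3,5](0)

Answer: 4 0 1 2 6 0 2 3 6 6 5 3 5 0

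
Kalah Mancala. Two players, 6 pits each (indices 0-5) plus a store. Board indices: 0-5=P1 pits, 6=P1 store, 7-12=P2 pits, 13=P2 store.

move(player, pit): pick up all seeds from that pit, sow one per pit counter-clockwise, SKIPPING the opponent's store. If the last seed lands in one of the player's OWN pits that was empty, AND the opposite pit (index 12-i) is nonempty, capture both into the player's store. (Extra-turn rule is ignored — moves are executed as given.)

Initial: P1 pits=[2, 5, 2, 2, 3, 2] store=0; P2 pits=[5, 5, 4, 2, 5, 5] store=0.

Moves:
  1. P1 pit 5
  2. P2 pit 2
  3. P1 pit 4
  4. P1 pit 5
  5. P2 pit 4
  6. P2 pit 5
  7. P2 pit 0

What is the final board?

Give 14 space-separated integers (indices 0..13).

Move 1: P1 pit5 -> P1=[2,5,2,2,3,0](1) P2=[6,5,4,2,5,5](0)
Move 2: P2 pit2 -> P1=[2,5,2,2,3,0](1) P2=[6,5,0,3,6,6](1)
Move 3: P1 pit4 -> P1=[2,5,2,2,0,1](2) P2=[7,5,0,3,6,6](1)
Move 4: P1 pit5 -> P1=[2,5,2,2,0,0](3) P2=[7,5,0,3,6,6](1)
Move 5: P2 pit4 -> P1=[3,6,3,3,0,0](3) P2=[7,5,0,3,0,7](2)
Move 6: P2 pit5 -> P1=[4,7,4,4,1,1](3) P2=[7,5,0,3,0,0](3)
Move 7: P2 pit0 -> P1=[5,7,4,4,1,1](3) P2=[0,6,1,4,1,1](4)

Answer: 5 7 4 4 1 1 3 0 6 1 4 1 1 4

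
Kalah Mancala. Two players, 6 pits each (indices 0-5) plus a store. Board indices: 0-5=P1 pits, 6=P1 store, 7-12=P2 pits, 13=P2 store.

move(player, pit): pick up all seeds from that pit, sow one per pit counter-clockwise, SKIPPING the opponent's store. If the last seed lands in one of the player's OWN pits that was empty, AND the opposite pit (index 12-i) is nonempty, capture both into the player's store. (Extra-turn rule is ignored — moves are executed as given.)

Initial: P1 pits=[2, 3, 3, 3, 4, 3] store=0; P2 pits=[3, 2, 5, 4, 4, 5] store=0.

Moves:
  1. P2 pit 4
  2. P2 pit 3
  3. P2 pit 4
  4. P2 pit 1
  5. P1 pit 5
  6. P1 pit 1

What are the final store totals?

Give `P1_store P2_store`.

Answer: 6 6

Derivation:
Move 1: P2 pit4 -> P1=[3,4,3,3,4,3](0) P2=[3,2,5,4,0,6](1)
Move 2: P2 pit3 -> P1=[4,4,3,3,4,3](0) P2=[3,2,5,0,1,7](2)
Move 3: P2 pit4 -> P1=[4,4,3,3,4,3](0) P2=[3,2,5,0,0,8](2)
Move 4: P2 pit1 -> P1=[4,4,0,3,4,3](0) P2=[3,0,6,0,0,8](6)
Move 5: P1 pit5 -> P1=[4,4,0,3,4,0](1) P2=[4,1,6,0,0,8](6)
Move 6: P1 pit1 -> P1=[4,0,1,4,5,0](6) P2=[0,1,6,0,0,8](6)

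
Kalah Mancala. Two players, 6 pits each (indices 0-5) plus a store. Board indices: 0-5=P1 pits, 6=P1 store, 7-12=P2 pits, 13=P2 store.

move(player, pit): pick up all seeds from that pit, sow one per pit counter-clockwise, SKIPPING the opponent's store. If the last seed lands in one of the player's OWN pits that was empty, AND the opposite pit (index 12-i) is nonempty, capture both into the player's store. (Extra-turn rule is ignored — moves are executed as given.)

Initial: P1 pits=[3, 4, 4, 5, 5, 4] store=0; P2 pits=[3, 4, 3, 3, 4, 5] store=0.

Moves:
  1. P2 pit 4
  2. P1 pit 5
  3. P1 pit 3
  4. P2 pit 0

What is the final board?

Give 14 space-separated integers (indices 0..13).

Answer: 4 5 4 0 6 1 2 0 7 5 4 1 7 1

Derivation:
Move 1: P2 pit4 -> P1=[4,5,4,5,5,4](0) P2=[3,4,3,3,0,6](1)
Move 2: P1 pit5 -> P1=[4,5,4,5,5,0](1) P2=[4,5,4,3,0,6](1)
Move 3: P1 pit3 -> P1=[4,5,4,0,6,1](2) P2=[5,6,4,3,0,6](1)
Move 4: P2 pit0 -> P1=[4,5,4,0,6,1](2) P2=[0,7,5,4,1,7](1)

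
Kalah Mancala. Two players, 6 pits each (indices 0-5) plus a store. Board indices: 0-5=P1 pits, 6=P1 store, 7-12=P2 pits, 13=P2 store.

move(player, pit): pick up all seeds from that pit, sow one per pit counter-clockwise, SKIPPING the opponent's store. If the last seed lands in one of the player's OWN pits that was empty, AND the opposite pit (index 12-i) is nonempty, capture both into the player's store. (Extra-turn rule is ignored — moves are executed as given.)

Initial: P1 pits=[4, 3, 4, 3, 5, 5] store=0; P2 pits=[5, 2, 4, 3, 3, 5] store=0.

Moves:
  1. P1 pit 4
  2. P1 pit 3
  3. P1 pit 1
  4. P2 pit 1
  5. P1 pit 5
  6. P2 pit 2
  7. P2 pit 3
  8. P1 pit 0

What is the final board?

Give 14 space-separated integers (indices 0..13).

Answer: 0 3 8 2 3 1 4 7 1 0 0 7 8 2

Derivation:
Move 1: P1 pit4 -> P1=[4,3,4,3,0,6](1) P2=[6,3,5,3,3,5](0)
Move 2: P1 pit3 -> P1=[4,3,4,0,1,7](2) P2=[6,3,5,3,3,5](0)
Move 3: P1 pit1 -> P1=[4,0,5,1,2,7](2) P2=[6,3,5,3,3,5](0)
Move 4: P2 pit1 -> P1=[4,0,5,1,2,7](2) P2=[6,0,6,4,4,5](0)
Move 5: P1 pit5 -> P1=[4,0,5,1,2,0](3) P2=[7,1,7,5,5,6](0)
Move 6: P2 pit2 -> P1=[5,1,6,1,2,0](3) P2=[7,1,0,6,6,7](1)
Move 7: P2 pit3 -> P1=[6,2,7,1,2,0](3) P2=[7,1,0,0,7,8](2)
Move 8: P1 pit0 -> P1=[0,3,8,2,3,1](4) P2=[7,1,0,0,7,8](2)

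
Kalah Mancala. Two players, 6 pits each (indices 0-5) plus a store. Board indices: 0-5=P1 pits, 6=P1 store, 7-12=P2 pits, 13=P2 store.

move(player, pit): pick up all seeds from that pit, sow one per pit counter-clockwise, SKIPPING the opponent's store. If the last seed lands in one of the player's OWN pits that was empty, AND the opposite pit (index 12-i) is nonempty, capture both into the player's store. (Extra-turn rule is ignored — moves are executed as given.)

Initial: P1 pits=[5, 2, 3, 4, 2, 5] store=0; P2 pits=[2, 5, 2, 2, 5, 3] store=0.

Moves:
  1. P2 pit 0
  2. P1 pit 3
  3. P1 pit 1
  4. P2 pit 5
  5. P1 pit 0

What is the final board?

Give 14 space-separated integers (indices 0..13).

Answer: 0 2 5 1 4 7 6 1 6 0 2 5 0 1

Derivation:
Move 1: P2 pit0 -> P1=[5,2,3,4,2,5](0) P2=[0,6,3,2,5,3](0)
Move 2: P1 pit3 -> P1=[5,2,3,0,3,6](1) P2=[1,6,3,2,5,3](0)
Move 3: P1 pit1 -> P1=[5,0,4,0,3,6](5) P2=[1,6,0,2,5,3](0)
Move 4: P2 pit5 -> P1=[6,1,4,0,3,6](5) P2=[1,6,0,2,5,0](1)
Move 5: P1 pit0 -> P1=[0,2,5,1,4,7](6) P2=[1,6,0,2,5,0](1)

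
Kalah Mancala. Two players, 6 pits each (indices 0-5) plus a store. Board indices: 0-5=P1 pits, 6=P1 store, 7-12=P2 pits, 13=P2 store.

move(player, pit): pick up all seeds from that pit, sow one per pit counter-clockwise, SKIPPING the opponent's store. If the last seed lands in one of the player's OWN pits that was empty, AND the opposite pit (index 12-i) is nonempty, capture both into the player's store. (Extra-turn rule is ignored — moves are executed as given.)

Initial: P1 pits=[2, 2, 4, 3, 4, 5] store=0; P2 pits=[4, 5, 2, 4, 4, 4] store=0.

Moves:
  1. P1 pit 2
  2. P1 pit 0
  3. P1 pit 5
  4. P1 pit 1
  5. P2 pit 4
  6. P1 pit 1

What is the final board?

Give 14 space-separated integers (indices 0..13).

Move 1: P1 pit2 -> P1=[2,2,0,4,5,6](1) P2=[4,5,2,4,4,4](0)
Move 2: P1 pit0 -> P1=[0,3,0,4,5,6](6) P2=[4,5,2,0,4,4](0)
Move 3: P1 pit5 -> P1=[0,3,0,4,5,0](7) P2=[5,6,3,1,5,4](0)
Move 4: P1 pit1 -> P1=[0,0,1,5,6,0](7) P2=[5,6,3,1,5,4](0)
Move 5: P2 pit4 -> P1=[1,1,2,5,6,0](7) P2=[5,6,3,1,0,5](1)
Move 6: P1 pit1 -> P1=[1,0,3,5,6,0](7) P2=[5,6,3,1,0,5](1)

Answer: 1 0 3 5 6 0 7 5 6 3 1 0 5 1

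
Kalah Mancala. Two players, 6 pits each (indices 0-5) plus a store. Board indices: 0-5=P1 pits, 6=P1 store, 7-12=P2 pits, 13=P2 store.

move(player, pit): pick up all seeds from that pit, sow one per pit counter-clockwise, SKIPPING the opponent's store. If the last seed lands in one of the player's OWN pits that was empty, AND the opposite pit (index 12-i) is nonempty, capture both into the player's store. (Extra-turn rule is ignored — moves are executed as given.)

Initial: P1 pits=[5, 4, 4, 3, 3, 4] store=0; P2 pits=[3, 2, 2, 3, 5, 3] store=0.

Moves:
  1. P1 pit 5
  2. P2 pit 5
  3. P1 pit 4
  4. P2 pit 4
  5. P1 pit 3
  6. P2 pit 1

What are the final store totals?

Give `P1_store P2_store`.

Move 1: P1 pit5 -> P1=[5,4,4,3,3,0](1) P2=[4,3,3,3,5,3](0)
Move 2: P2 pit5 -> P1=[6,5,4,3,3,0](1) P2=[4,3,3,3,5,0](1)
Move 3: P1 pit4 -> P1=[6,5,4,3,0,1](2) P2=[5,3,3,3,5,0](1)
Move 4: P2 pit4 -> P1=[7,6,5,3,0,1](2) P2=[5,3,3,3,0,1](2)
Move 5: P1 pit3 -> P1=[7,6,5,0,1,2](3) P2=[5,3,3,3,0,1](2)
Move 6: P2 pit1 -> P1=[7,0,5,0,1,2](3) P2=[5,0,4,4,0,1](9)

Answer: 3 9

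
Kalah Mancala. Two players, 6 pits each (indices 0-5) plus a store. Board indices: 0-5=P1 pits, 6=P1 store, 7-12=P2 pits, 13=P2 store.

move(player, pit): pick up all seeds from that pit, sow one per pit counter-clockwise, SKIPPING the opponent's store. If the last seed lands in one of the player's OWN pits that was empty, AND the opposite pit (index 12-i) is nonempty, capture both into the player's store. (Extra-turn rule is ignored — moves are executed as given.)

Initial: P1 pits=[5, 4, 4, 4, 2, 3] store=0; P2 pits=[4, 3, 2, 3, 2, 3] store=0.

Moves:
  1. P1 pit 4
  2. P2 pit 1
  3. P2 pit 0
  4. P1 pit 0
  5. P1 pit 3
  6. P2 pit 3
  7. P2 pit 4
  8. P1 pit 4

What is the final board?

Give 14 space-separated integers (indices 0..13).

Answer: 2 7 6 0 0 7 3 1 2 4 0 0 5 2

Derivation:
Move 1: P1 pit4 -> P1=[5,4,4,4,0,4](1) P2=[4,3,2,3,2,3](0)
Move 2: P2 pit1 -> P1=[5,4,4,4,0,4](1) P2=[4,0,3,4,3,3](0)
Move 3: P2 pit0 -> P1=[5,4,4,4,0,4](1) P2=[0,1,4,5,4,3](0)
Move 4: P1 pit0 -> P1=[0,5,5,5,1,5](1) P2=[0,1,4,5,4,3](0)
Move 5: P1 pit3 -> P1=[0,5,5,0,2,6](2) P2=[1,2,4,5,4,3](0)
Move 6: P2 pit3 -> P1=[1,6,5,0,2,6](2) P2=[1,2,4,0,5,4](1)
Move 7: P2 pit4 -> P1=[2,7,6,0,2,6](2) P2=[1,2,4,0,0,5](2)
Move 8: P1 pit4 -> P1=[2,7,6,0,0,7](3) P2=[1,2,4,0,0,5](2)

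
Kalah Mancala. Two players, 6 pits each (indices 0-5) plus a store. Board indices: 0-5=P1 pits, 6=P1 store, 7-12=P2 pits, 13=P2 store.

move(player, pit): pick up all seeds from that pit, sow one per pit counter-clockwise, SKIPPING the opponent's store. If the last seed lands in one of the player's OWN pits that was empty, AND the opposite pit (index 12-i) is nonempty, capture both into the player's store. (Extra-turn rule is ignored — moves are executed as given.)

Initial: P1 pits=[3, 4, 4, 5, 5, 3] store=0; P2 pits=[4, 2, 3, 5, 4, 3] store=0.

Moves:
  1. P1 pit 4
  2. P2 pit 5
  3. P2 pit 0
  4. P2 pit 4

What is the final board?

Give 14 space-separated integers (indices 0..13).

Answer: 1 6 5 5 0 4 1 0 4 5 6 0 1 7

Derivation:
Move 1: P1 pit4 -> P1=[3,4,4,5,0,4](1) P2=[5,3,4,5,4,3](0)
Move 2: P2 pit5 -> P1=[4,5,4,5,0,4](1) P2=[5,3,4,5,4,0](1)
Move 3: P2 pit0 -> P1=[0,5,4,5,0,4](1) P2=[0,4,5,6,5,0](6)
Move 4: P2 pit4 -> P1=[1,6,5,5,0,4](1) P2=[0,4,5,6,0,1](7)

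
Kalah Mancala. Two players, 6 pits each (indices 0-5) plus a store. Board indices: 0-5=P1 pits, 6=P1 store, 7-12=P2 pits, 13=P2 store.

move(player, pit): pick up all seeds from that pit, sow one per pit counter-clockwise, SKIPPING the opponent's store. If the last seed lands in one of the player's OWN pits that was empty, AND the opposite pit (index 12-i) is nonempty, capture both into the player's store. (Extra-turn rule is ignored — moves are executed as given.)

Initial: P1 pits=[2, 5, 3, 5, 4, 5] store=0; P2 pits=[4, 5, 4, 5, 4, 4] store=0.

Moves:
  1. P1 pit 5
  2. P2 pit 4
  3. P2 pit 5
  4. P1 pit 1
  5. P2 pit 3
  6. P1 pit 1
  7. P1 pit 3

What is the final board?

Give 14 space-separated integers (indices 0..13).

Answer: 5 0 7 0 6 2 3 7 8 6 1 1 1 3

Derivation:
Move 1: P1 pit5 -> P1=[2,5,3,5,4,0](1) P2=[5,6,5,6,4,4](0)
Move 2: P2 pit4 -> P1=[3,6,3,5,4,0](1) P2=[5,6,5,6,0,5](1)
Move 3: P2 pit5 -> P1=[4,7,4,6,4,0](1) P2=[5,6,5,6,0,0](2)
Move 4: P1 pit1 -> P1=[4,0,5,7,5,1](2) P2=[6,7,5,6,0,0](2)
Move 5: P2 pit3 -> P1=[5,1,6,7,5,1](2) P2=[6,7,5,0,1,1](3)
Move 6: P1 pit1 -> P1=[5,0,7,7,5,1](2) P2=[6,7,5,0,1,1](3)
Move 7: P1 pit3 -> P1=[5,0,7,0,6,2](3) P2=[7,8,6,1,1,1](3)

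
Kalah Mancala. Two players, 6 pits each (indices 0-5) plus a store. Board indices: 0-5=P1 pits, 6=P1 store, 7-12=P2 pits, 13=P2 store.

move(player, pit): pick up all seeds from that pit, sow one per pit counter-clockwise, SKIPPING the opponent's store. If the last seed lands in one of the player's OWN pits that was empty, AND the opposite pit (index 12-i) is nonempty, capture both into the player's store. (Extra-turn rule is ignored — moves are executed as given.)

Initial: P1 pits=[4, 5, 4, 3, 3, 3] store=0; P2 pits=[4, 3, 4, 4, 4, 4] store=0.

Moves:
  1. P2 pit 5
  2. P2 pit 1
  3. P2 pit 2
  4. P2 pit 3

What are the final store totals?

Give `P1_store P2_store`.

Move 1: P2 pit5 -> P1=[5,6,5,3,3,3](0) P2=[4,3,4,4,4,0](1)
Move 2: P2 pit1 -> P1=[5,6,5,3,3,3](0) P2=[4,0,5,5,5,0](1)
Move 3: P2 pit2 -> P1=[6,6,5,3,3,3](0) P2=[4,0,0,6,6,1](2)
Move 4: P2 pit3 -> P1=[7,7,6,3,3,3](0) P2=[4,0,0,0,7,2](3)

Answer: 0 3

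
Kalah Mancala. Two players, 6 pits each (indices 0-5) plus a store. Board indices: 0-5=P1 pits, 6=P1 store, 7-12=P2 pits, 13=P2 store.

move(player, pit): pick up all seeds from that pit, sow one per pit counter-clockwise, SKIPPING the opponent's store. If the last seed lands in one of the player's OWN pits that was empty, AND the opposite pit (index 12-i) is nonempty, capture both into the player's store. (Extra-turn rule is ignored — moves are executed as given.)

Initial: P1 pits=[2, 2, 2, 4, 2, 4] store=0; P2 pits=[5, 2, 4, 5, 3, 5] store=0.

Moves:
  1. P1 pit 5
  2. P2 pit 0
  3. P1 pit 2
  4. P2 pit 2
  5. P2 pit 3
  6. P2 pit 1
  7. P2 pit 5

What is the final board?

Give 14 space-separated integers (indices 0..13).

Answer: 5 5 2 7 0 1 1 1 0 1 1 7 0 9

Derivation:
Move 1: P1 pit5 -> P1=[2,2,2,4,2,0](1) P2=[6,3,5,5,3,5](0)
Move 2: P2 pit0 -> P1=[2,2,2,4,2,0](1) P2=[0,4,6,6,4,6](1)
Move 3: P1 pit2 -> P1=[2,2,0,5,3,0](1) P2=[0,4,6,6,4,6](1)
Move 4: P2 pit2 -> P1=[3,3,0,5,3,0](1) P2=[0,4,0,7,5,7](2)
Move 5: P2 pit3 -> P1=[4,4,1,6,3,0](1) P2=[0,4,0,0,6,8](3)
Move 6: P2 pit1 -> P1=[4,4,1,6,3,0](1) P2=[0,0,1,1,7,9](3)
Move 7: P2 pit5 -> P1=[5,5,2,7,0,1](1) P2=[1,0,1,1,7,0](9)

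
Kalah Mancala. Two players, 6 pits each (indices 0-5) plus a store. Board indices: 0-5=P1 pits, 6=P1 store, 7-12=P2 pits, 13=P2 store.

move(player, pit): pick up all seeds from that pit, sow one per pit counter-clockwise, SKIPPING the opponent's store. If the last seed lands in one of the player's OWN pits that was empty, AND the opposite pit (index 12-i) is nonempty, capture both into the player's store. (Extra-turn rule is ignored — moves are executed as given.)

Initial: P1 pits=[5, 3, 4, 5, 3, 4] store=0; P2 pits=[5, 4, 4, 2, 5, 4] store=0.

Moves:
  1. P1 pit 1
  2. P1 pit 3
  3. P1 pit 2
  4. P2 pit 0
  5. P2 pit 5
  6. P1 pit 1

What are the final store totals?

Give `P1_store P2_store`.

Answer: 2 2

Derivation:
Move 1: P1 pit1 -> P1=[5,0,5,6,4,4](0) P2=[5,4,4,2,5,4](0)
Move 2: P1 pit3 -> P1=[5,0,5,0,5,5](1) P2=[6,5,5,2,5,4](0)
Move 3: P1 pit2 -> P1=[5,0,0,1,6,6](2) P2=[7,5,5,2,5,4](0)
Move 4: P2 pit0 -> P1=[6,0,0,1,6,6](2) P2=[0,6,6,3,6,5](1)
Move 5: P2 pit5 -> P1=[7,1,1,2,6,6](2) P2=[0,6,6,3,6,0](2)
Move 6: P1 pit1 -> P1=[7,0,2,2,6,6](2) P2=[0,6,6,3,6,0](2)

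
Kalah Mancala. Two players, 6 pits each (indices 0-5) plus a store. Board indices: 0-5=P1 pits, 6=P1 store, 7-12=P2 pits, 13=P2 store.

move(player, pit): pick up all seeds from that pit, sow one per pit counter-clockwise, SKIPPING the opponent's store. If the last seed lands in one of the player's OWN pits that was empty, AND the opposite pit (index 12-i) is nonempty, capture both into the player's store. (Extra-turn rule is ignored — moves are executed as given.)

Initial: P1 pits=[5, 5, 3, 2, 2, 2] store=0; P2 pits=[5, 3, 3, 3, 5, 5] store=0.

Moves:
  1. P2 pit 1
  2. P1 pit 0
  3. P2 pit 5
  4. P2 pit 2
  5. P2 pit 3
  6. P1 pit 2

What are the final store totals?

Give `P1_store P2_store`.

Move 1: P2 pit1 -> P1=[5,5,3,2,2,2](0) P2=[5,0,4,4,6,5](0)
Move 2: P1 pit0 -> P1=[0,6,4,3,3,3](0) P2=[5,0,4,4,6,5](0)
Move 3: P2 pit5 -> P1=[1,7,5,4,3,3](0) P2=[5,0,4,4,6,0](1)
Move 4: P2 pit2 -> P1=[1,7,5,4,3,3](0) P2=[5,0,0,5,7,1](2)
Move 5: P2 pit3 -> P1=[2,8,5,4,3,3](0) P2=[5,0,0,0,8,2](3)
Move 6: P1 pit2 -> P1=[2,8,0,5,4,4](1) P2=[6,0,0,0,8,2](3)

Answer: 1 3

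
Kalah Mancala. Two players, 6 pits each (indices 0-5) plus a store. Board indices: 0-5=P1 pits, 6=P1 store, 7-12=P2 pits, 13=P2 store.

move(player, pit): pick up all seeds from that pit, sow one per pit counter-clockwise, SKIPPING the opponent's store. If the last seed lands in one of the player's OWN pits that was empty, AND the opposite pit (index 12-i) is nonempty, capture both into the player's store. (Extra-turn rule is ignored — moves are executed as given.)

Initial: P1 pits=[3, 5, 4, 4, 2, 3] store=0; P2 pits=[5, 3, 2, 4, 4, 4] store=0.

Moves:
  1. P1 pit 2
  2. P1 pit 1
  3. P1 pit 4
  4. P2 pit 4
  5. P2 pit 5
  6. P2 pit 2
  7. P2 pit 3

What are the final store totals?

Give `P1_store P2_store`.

Move 1: P1 pit2 -> P1=[3,5,0,5,3,4](1) P2=[5,3,2,4,4,4](0)
Move 2: P1 pit1 -> P1=[3,0,1,6,4,5](2) P2=[5,3,2,4,4,4](0)
Move 3: P1 pit4 -> P1=[3,0,1,6,0,6](3) P2=[6,4,2,4,4,4](0)
Move 4: P2 pit4 -> P1=[4,1,1,6,0,6](3) P2=[6,4,2,4,0,5](1)
Move 5: P2 pit5 -> P1=[5,2,2,7,0,6](3) P2=[6,4,2,4,0,0](2)
Move 6: P2 pit2 -> P1=[5,0,2,7,0,6](3) P2=[6,4,0,5,0,0](5)
Move 7: P2 pit3 -> P1=[6,1,2,7,0,6](3) P2=[6,4,0,0,1,1](6)

Answer: 3 6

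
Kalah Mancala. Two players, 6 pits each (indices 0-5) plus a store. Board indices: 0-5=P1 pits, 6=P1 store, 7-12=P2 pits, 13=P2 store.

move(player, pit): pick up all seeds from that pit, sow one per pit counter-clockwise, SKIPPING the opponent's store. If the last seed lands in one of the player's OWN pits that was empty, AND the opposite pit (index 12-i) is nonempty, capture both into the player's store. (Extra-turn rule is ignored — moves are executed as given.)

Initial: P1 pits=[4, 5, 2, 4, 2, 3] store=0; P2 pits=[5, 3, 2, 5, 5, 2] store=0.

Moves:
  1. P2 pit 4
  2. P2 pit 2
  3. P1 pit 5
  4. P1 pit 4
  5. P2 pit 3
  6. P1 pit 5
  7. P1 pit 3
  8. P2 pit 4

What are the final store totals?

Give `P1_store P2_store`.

Answer: 4 9

Derivation:
Move 1: P2 pit4 -> P1=[5,6,3,4,2,3](0) P2=[5,3,2,5,0,3](1)
Move 2: P2 pit2 -> P1=[5,0,3,4,2,3](0) P2=[5,3,0,6,0,3](8)
Move 3: P1 pit5 -> P1=[5,0,3,4,2,0](1) P2=[6,4,0,6,0,3](8)
Move 4: P1 pit4 -> P1=[5,0,3,4,0,1](2) P2=[6,4,0,6,0,3](8)
Move 5: P2 pit3 -> P1=[6,1,4,4,0,1](2) P2=[6,4,0,0,1,4](9)
Move 6: P1 pit5 -> P1=[6,1,4,4,0,0](3) P2=[6,4,0,0,1,4](9)
Move 7: P1 pit3 -> P1=[6,1,4,0,1,1](4) P2=[7,4,0,0,1,4](9)
Move 8: P2 pit4 -> P1=[6,1,4,0,1,1](4) P2=[7,4,0,0,0,5](9)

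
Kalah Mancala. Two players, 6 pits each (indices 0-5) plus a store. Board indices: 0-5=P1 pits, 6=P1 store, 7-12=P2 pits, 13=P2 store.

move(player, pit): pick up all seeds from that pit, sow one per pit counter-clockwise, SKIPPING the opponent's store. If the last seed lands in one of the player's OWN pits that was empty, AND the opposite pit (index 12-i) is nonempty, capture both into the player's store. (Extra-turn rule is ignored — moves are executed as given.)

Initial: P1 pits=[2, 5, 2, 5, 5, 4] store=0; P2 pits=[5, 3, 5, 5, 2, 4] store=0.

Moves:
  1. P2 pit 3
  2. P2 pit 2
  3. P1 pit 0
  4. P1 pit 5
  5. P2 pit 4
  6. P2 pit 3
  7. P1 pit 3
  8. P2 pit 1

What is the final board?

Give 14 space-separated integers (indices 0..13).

Move 1: P2 pit3 -> P1=[3,6,2,5,5,4](0) P2=[5,3,5,0,3,5](1)
Move 2: P2 pit2 -> P1=[4,6,2,5,5,4](0) P2=[5,3,0,1,4,6](2)
Move 3: P1 pit0 -> P1=[0,7,3,6,6,4](0) P2=[5,3,0,1,4,6](2)
Move 4: P1 pit5 -> P1=[0,7,3,6,6,0](1) P2=[6,4,1,1,4,6](2)
Move 5: P2 pit4 -> P1=[1,8,3,6,6,0](1) P2=[6,4,1,1,0,7](3)
Move 6: P2 pit3 -> P1=[1,0,3,6,6,0](1) P2=[6,4,1,0,0,7](12)
Move 7: P1 pit3 -> P1=[1,0,3,0,7,1](2) P2=[7,5,2,0,0,7](12)
Move 8: P2 pit1 -> P1=[1,0,3,0,7,1](2) P2=[7,0,3,1,1,8](13)

Answer: 1 0 3 0 7 1 2 7 0 3 1 1 8 13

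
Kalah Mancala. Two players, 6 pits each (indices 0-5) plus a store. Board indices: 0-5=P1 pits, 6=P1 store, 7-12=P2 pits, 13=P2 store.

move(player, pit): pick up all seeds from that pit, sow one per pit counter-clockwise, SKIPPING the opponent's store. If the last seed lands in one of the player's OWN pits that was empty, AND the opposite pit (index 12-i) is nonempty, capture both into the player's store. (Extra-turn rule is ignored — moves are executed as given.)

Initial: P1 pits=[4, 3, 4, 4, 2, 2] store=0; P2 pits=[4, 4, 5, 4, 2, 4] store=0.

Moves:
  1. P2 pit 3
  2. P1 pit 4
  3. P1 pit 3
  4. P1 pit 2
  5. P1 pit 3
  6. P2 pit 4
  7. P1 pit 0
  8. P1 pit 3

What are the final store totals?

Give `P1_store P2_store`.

Move 1: P2 pit3 -> P1=[5,3,4,4,2,2](0) P2=[4,4,5,0,3,5](1)
Move 2: P1 pit4 -> P1=[5,3,4,4,0,3](1) P2=[4,4,5,0,3,5](1)
Move 3: P1 pit3 -> P1=[5,3,4,0,1,4](2) P2=[5,4,5,0,3,5](1)
Move 4: P1 pit2 -> P1=[5,3,0,1,2,5](3) P2=[5,4,5,0,3,5](1)
Move 5: P1 pit3 -> P1=[5,3,0,0,3,5](3) P2=[5,4,5,0,3,5](1)
Move 6: P2 pit4 -> P1=[6,3,0,0,3,5](3) P2=[5,4,5,0,0,6](2)
Move 7: P1 pit0 -> P1=[0,4,1,1,4,6](4) P2=[5,4,5,0,0,6](2)
Move 8: P1 pit3 -> P1=[0,4,1,0,5,6](4) P2=[5,4,5,0,0,6](2)

Answer: 4 2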